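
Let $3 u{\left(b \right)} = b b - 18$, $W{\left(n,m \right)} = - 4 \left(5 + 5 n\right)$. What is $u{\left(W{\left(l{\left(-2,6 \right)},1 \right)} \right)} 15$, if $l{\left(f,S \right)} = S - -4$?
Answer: $241910$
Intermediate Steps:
$l{\left(f,S \right)} = 4 + S$ ($l{\left(f,S \right)} = S + 4 = 4 + S$)
$W{\left(n,m \right)} = -20 - 20 n$
$u{\left(b \right)} = -6 + \frac{b^{2}}{3}$ ($u{\left(b \right)} = \frac{b b - 18}{3} = \frac{b^{2} - 18}{3} = \frac{-18 + b^{2}}{3} = -6 + \frac{b^{2}}{3}$)
$u{\left(W{\left(l{\left(-2,6 \right)},1 \right)} \right)} 15 = \left(-6 + \frac{\left(-20 - 20 \left(4 + 6\right)\right)^{2}}{3}\right) 15 = \left(-6 + \frac{\left(-20 - 200\right)^{2}}{3}\right) 15 = \left(-6 + \frac{\left(-220\right)^{2}}{3}\right) 15 = \left(-6 + \frac{1}{3} \cdot 48400\right) 15 = \left(-6 + \frac{48400}{3}\right) 15 = \frac{48382}{3} \cdot 15 = 241910$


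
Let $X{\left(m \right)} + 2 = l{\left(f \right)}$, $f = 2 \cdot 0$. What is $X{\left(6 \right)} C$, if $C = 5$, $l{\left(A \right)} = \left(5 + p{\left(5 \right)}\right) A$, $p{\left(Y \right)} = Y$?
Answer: $-10$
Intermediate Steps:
$f = 0$
$l{\left(A \right)} = 10 A$ ($l{\left(A \right)} = \left(5 + 5\right) A = 10 A$)
$X{\left(m \right)} = -2$ ($X{\left(m \right)} = -2 + 10 \cdot 0 = -2 + 0 = -2$)
$X{\left(6 \right)} C = \left(-2\right) 5 = -10$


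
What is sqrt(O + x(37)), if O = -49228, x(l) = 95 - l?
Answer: I*sqrt(49170) ≈ 221.74*I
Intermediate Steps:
sqrt(O + x(37)) = sqrt(-49228 + (95 - 1*37)) = sqrt(-49228 + (95 - 37)) = sqrt(-49228 + 58) = sqrt(-49170) = I*sqrt(49170)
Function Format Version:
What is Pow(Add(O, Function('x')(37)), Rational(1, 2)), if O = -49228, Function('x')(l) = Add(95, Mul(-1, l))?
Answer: Mul(I, Pow(49170, Rational(1, 2))) ≈ Mul(221.74, I)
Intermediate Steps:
Pow(Add(O, Function('x')(37)), Rational(1, 2)) = Pow(Add(-49228, Add(95, Mul(-1, 37))), Rational(1, 2)) = Pow(Add(-49228, Add(95, -37)), Rational(1, 2)) = Pow(Add(-49228, 58), Rational(1, 2)) = Pow(-49170, Rational(1, 2)) = Mul(I, Pow(49170, Rational(1, 2)))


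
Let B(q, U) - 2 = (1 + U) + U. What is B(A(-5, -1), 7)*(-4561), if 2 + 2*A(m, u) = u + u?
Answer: -77537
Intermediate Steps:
A(m, u) = -1 + u (A(m, u) = -1 + (u + u)/2 = -1 + (2*u)/2 = -1 + u)
B(q, U) = 3 + 2*U (B(q, U) = 2 + ((1 + U) + U) = 2 + (1 + 2*U) = 3 + 2*U)
B(A(-5, -1), 7)*(-4561) = (3 + 2*7)*(-4561) = (3 + 14)*(-4561) = 17*(-4561) = -77537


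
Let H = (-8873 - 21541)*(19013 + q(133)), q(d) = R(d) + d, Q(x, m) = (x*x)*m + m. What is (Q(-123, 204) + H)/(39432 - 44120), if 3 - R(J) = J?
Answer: 71908263/586 ≈ 1.2271e+5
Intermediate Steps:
R(J) = 3 - J
Q(x, m) = m + m*x**2 (Q(x, m) = x**2*m + m = m*x**2 + m = m + m*x**2)
q(d) = 3 (q(d) = (3 - d) + d = 3)
H = -578352624 (H = (-8873 - 21541)*(19013 + 3) = -30414*19016 = -578352624)
(Q(-123, 204) + H)/(39432 - 44120) = (204*(1 + (-123)**2) - 578352624)/(39432 - 44120) = (204*(1 + 15129) - 578352624)/(-4688) = (204*15130 - 578352624)*(-1/4688) = (3086520 - 578352624)*(-1/4688) = -575266104*(-1/4688) = 71908263/586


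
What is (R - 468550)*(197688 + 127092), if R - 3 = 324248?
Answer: -46865429220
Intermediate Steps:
R = 324251 (R = 3 + 324248 = 324251)
(R - 468550)*(197688 + 127092) = (324251 - 468550)*(197688 + 127092) = -144299*324780 = -46865429220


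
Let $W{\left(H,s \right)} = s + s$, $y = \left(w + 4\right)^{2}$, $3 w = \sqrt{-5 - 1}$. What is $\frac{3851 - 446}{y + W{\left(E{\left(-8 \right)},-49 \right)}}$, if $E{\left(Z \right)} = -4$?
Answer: $- \frac{316665}{7736} - \frac{10215 i \sqrt{6}}{7736} \approx -40.934 - 3.2344 i$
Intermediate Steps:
$w = \frac{i \sqrt{6}}{3}$ ($w = \frac{\sqrt{-5 - 1}}{3} = \frac{\sqrt{-6}}{3} = \frac{i \sqrt{6}}{3} \approx 0.8165 i$)
$y = \left(4 + \frac{i \sqrt{6}}{3}\right)^{2}$ ($y = \left(\frac{i \sqrt{6}}{3} + 4\right)^{2} = \left(4 + \frac{i \sqrt{6}}{3}\right)^{2} \approx 15.333 + 6.532 i$)
$W{\left(H,s \right)} = 2 s$
$\frac{3851 - 446}{y + W{\left(E{\left(-8 \right)},-49 \right)}} = \frac{3851 - 446}{\frac{\left(12 + i \sqrt{6}\right)^{2}}{9} + 2 \left(-49\right)} = \frac{3405}{\frac{\left(12 + i \sqrt{6}\right)^{2}}{9} - 98} = \frac{3405}{-98 + \frac{\left(12 + i \sqrt{6}\right)^{2}}{9}}$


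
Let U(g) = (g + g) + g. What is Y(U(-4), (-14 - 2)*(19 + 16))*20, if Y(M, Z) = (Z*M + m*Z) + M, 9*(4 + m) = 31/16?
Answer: 1588940/9 ≈ 1.7655e+5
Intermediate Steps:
m = -545/144 (m = -4 + (31/16)/9 = -4 + (31*(1/16))/9 = -4 + (⅑)*(31/16) = -4 + 31/144 = -545/144 ≈ -3.7847)
U(g) = 3*g (U(g) = 2*g + g = 3*g)
Y(M, Z) = M - 545*Z/144 + M*Z (Y(M, Z) = (Z*M - 545*Z/144) + M = (M*Z - 545*Z/144) + M = (-545*Z/144 + M*Z) + M = M - 545*Z/144 + M*Z)
Y(U(-4), (-14 - 2)*(19 + 16))*20 = (3*(-4) - 545*(-14 - 2)*(19 + 16)/144 + (3*(-4))*((-14 - 2)*(19 + 16)))*20 = (-12 - (-545)*35/9 - (-192)*35)*20 = (-12 - 545/144*(-560) - 12*(-560))*20 = (-12 + 19075/9 + 6720)*20 = (79447/9)*20 = 1588940/9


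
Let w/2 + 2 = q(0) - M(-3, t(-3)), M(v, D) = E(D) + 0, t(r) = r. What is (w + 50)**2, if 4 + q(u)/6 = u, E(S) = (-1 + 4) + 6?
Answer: 400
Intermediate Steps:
E(S) = 9 (E(S) = 3 + 6 = 9)
q(u) = -24 + 6*u
M(v, D) = 9 (M(v, D) = 9 + 0 = 9)
w = -70 (w = -4 + 2*((-24 + 6*0) - 1*9) = -4 + 2*((-24 + 0) - 9) = -4 + 2*(-24 - 9) = -4 + 2*(-33) = -4 - 66 = -70)
(w + 50)**2 = (-70 + 50)**2 = (-20)**2 = 400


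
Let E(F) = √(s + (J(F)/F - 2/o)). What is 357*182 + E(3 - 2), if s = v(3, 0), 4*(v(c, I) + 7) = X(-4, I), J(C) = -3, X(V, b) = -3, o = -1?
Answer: 64974 + I*√35/2 ≈ 64974.0 + 2.958*I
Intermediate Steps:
v(c, I) = -31/4 (v(c, I) = -7 + (¼)*(-3) = -7 - ¾ = -31/4)
s = -31/4 ≈ -7.7500
E(F) = √(-23/4 - 3/F) (E(F) = √(-31/4 + (-3/F - 2/(-1))) = √(-31/4 + (-3/F - 2*(-1))) = √(-31/4 + (-3/F + 2)) = √(-31/4 + (2 - 3/F)) = √(-23/4 - 3/F))
357*182 + E(3 - 2) = 357*182 + √(-23 - 12/(3 - 2))/2 = 64974 + √(-23 - 12/1)/2 = 64974 + √(-23 - 12*1)/2 = 64974 + √(-23 - 12)/2 = 64974 + √(-35)/2 = 64974 + (I*√35)/2 = 64974 + I*√35/2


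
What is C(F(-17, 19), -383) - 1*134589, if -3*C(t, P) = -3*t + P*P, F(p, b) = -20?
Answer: -550516/3 ≈ -1.8351e+5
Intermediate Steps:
C(t, P) = t - P²/3 (C(t, P) = -(-3*t + P*P)/3 = -(-3*t + P²)/3 = -(P² - 3*t)/3 = t - P²/3)
C(F(-17, 19), -383) - 1*134589 = (-20 - ⅓*(-383)²) - 1*134589 = (-20 - ⅓*146689) - 134589 = (-20 - 146689/3) - 134589 = -146749/3 - 134589 = -550516/3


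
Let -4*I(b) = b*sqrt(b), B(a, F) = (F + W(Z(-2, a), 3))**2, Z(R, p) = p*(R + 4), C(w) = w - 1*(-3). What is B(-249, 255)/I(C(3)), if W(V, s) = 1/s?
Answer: -586756*sqrt(6)/81 ≈ -17744.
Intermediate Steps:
C(w) = 3 + w (C(w) = w + 3 = 3 + w)
Z(R, p) = p*(4 + R)
W(V, s) = 1/s
B(a, F) = (1/3 + F)**2 (B(a, F) = (F + 1/3)**2 = (1/3 + F)**2)
I(b) = -b**(3/2)/4 (I(b) = -b*sqrt(b)/4 = -b**(3/2)/4)
B(-249, 255)/I(C(3)) = ((1 + 3*255)**2/9)/((-(3 + 3)**(3/2)/4)) = ((1 + 765)**2/9)/((-3*sqrt(6)/2)) = ((1/9)*766**2)/((-3*sqrt(6)/2)) = ((1/9)*586756)/((-3*sqrt(6)/2)) = 586756*(-sqrt(6)/9)/9 = -586756*sqrt(6)/81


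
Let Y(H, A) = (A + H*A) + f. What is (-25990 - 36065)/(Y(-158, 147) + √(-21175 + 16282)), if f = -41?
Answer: 1434711600/534539293 + 62055*I*√4893/534539293 ≈ 2.684 + 0.0081205*I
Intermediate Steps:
Y(H, A) = -41 + A + A*H (Y(H, A) = (A + H*A) - 41 = (A + A*H) - 41 = -41 + A + A*H)
(-25990 - 36065)/(Y(-158, 147) + √(-21175 + 16282)) = (-25990 - 36065)/((-41 + 147 + 147*(-158)) + √(-21175 + 16282)) = -62055/((-41 + 147 - 23226) + √(-4893)) = -62055/(-23120 + I*√4893)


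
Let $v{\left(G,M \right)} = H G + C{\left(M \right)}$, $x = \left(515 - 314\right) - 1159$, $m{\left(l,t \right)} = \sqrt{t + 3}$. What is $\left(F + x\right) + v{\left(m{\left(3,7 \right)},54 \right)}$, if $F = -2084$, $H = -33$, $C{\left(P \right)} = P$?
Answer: $-2988 - 33 \sqrt{10} \approx -3092.4$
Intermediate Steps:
$m{\left(l,t \right)} = \sqrt{3 + t}$
$x = -958$ ($x = 201 - 1159 = -958$)
$v{\left(G,M \right)} = M - 33 G$ ($v{\left(G,M \right)} = - 33 G + M = M - 33 G$)
$\left(F + x\right) + v{\left(m{\left(3,7 \right)},54 \right)} = \left(-2084 - 958\right) + \left(54 - 33 \sqrt{3 + 7}\right) = -3042 + \left(54 - 33 \sqrt{10}\right) = -2988 - 33 \sqrt{10}$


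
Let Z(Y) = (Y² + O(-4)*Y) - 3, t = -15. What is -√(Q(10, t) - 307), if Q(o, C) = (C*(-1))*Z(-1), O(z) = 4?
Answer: -I*√397 ≈ -19.925*I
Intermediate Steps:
Z(Y) = -3 + Y² + 4*Y (Z(Y) = (Y² + 4*Y) - 3 = -3 + Y² + 4*Y)
Q(o, C) = 6*C (Q(o, C) = (C*(-1))*(-3 + (-1)² + 4*(-1)) = (-C)*(-3 + 1 - 4) = -C*(-6) = 6*C)
-√(Q(10, t) - 307) = -√(6*(-15) - 307) = -√(-90 - 307) = -√(-397) = -I*√397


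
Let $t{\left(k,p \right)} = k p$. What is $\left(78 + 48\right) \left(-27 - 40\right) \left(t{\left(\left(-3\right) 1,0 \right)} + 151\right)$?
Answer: $-1274742$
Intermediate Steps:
$\left(78 + 48\right) \left(-27 - 40\right) \left(t{\left(\left(-3\right) 1,0 \right)} + 151\right) = \left(78 + 48\right) \left(-27 - 40\right) \left(\left(-3\right) 1 \cdot 0 + 151\right) = 126 \left(-67\right) \left(\left(-3\right) 0 + 151\right) = - 8442 \left(0 + 151\right) = \left(-8442\right) 151 = -1274742$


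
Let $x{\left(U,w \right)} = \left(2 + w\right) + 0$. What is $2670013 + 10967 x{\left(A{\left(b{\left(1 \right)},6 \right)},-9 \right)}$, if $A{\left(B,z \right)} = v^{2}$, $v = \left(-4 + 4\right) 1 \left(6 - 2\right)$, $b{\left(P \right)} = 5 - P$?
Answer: $2593244$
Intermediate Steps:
$v = 0$ ($v = 0 \cdot 1 \cdot 4 = 0 \cdot 4 = 0$)
$A{\left(B,z \right)} = 0$ ($A{\left(B,z \right)} = 0^{2} = 0$)
$x{\left(U,w \right)} = 2 + w$
$2670013 + 10967 x{\left(A{\left(b{\left(1 \right)},6 \right)},-9 \right)} = 2670013 + 10967 \left(2 - 9\right) = 2670013 + 10967 \left(-7\right) = 2670013 - 76769 = 2593244$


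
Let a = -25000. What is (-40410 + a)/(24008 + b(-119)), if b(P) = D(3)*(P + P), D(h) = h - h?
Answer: -32705/12004 ≈ -2.7245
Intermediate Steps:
D(h) = 0
b(P) = 0 (b(P) = 0*(P + P) = 0*(2*P) = 0)
(-40410 + a)/(24008 + b(-119)) = (-40410 - 25000)/(24008 + 0) = -65410/24008 = -65410*1/24008 = -32705/12004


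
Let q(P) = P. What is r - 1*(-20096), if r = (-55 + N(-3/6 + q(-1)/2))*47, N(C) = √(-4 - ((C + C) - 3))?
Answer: 17558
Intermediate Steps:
N(C) = √(-1 - 2*C) (N(C) = √(-4 - (2*C - 3)) = √(-4 - (-3 + 2*C)) = √(-4 + (3 - 2*C)) = √(-1 - 2*C))
r = -2538 (r = (-55 + √(-1 - 2*(-3/6 - 1/2)))*47 = (-55 + √(-1 - 2*(-3*⅙ - 1*½)))*47 = (-55 + √(-1 - 2*(-½ - ½)))*47 = (-55 + √(-1 - 2*(-1)))*47 = (-55 + √(-1 + 2))*47 = (-55 + √1)*47 = (-55 + 1)*47 = -54*47 = -2538)
r - 1*(-20096) = -2538 - 1*(-20096) = -2538 + 20096 = 17558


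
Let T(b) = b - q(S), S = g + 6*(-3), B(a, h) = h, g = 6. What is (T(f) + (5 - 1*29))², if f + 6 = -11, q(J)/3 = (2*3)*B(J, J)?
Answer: 30625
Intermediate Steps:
S = -12 (S = 6 + 6*(-3) = 6 - 18 = -12)
q(J) = 18*J (q(J) = 3*((2*3)*J) = 3*(6*J) = 18*J)
f = -17 (f = -6 - 11 = -17)
T(b) = 216 + b (T(b) = b - 18*(-12) = b - 1*(-216) = b + 216 = 216 + b)
(T(f) + (5 - 1*29))² = ((216 - 17) + (5 - 1*29))² = (199 + (5 - 29))² = (199 - 24)² = 175² = 30625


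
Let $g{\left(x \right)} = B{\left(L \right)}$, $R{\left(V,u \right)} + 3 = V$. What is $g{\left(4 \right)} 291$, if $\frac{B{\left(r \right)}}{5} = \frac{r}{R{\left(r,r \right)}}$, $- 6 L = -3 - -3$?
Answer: $0$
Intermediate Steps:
$L = 0$ ($L = - \frac{-3 - -3}{6} = - \frac{-3 + 3}{6} = \left(- \frac{1}{6}\right) 0 = 0$)
$R{\left(V,u \right)} = -3 + V$
$B{\left(r \right)} = \frac{5 r}{-3 + r}$ ($B{\left(r \right)} = 5 \frac{r}{-3 + r} = \frac{5 r}{-3 + r}$)
$g{\left(x \right)} = 0$ ($g{\left(x \right)} = 5 \cdot 0 \frac{1}{-3 + 0} = 5 \cdot 0 \frac{1}{-3} = 5 \cdot 0 \left(- \frac{1}{3}\right) = 0$)
$g{\left(4 \right)} 291 = 0 \cdot 291 = 0$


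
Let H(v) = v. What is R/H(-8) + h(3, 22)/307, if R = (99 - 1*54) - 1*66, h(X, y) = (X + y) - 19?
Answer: 6495/2456 ≈ 2.6445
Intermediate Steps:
h(X, y) = -19 + X + y
R = -21 (R = (99 - 54) - 66 = 45 - 66 = -21)
R/H(-8) + h(3, 22)/307 = -21/(-8) + (-19 + 3 + 22)/307 = -21*(-⅛) + 6*(1/307) = 21/8 + 6/307 = 6495/2456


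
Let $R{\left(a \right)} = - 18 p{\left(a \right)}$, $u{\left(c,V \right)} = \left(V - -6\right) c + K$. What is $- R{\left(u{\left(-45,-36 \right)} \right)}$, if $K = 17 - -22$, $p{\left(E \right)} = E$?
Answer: $25002$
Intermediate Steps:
$K = 39$ ($K = 17 + 22 = 39$)
$u{\left(c,V \right)} = 39 + c \left(6 + V\right)$ ($u{\left(c,V \right)} = \left(V - -6\right) c + 39 = \left(V + 6\right) c + 39 = \left(6 + V\right) c + 39 = c \left(6 + V\right) + 39 = 39 + c \left(6 + V\right)$)
$R{\left(a \right)} = - 18 a$
$- R{\left(u{\left(-45,-36 \right)} \right)} = - \left(-18\right) \left(39 + 6 \left(-45\right) - -1620\right) = - \left(-18\right) \left(39 - 270 + 1620\right) = - \left(-18\right) 1389 = \left(-1\right) \left(-25002\right) = 25002$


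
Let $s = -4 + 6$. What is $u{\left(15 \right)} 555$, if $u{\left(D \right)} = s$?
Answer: $1110$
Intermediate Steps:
$s = 2$
$u{\left(D \right)} = 2$
$u{\left(15 \right)} 555 = 2 \cdot 555 = 1110$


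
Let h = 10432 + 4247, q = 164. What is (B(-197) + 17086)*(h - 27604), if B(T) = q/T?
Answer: -43502680650/197 ≈ -2.2083e+8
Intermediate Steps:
B(T) = 164/T
h = 14679
(B(-197) + 17086)*(h - 27604) = (164/(-197) + 17086)*(14679 - 27604) = (164*(-1/197) + 17086)*(-12925) = (-164/197 + 17086)*(-12925) = (3365778/197)*(-12925) = -43502680650/197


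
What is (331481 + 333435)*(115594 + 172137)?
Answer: 191316945596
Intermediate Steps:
(331481 + 333435)*(115594 + 172137) = 664916*287731 = 191316945596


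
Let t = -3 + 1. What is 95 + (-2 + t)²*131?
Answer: 2191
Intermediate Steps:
t = -2
95 + (-2 + t)²*131 = 95 + (-2 - 2)²*131 = 95 + (-4)²*131 = 95 + 16*131 = 95 + 2096 = 2191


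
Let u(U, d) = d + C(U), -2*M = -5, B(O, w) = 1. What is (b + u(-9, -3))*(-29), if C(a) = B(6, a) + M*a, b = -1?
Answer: 1479/2 ≈ 739.50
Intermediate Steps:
M = 5/2 (M = -1/2*(-5) = 5/2 ≈ 2.5000)
C(a) = 1 + 5*a/2
u(U, d) = 1 + d + 5*U/2 (u(U, d) = d + (1 + 5*U/2) = 1 + d + 5*U/2)
(b + u(-9, -3))*(-29) = (-1 + (1 - 3 + (5/2)*(-9)))*(-29) = (-1 + (1 - 3 - 45/2))*(-29) = (-1 - 49/2)*(-29) = -51/2*(-29) = 1479/2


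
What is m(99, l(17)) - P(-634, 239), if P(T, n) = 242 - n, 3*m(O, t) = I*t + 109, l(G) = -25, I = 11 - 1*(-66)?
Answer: -1825/3 ≈ -608.33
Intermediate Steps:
I = 77 (I = 11 + 66 = 77)
m(O, t) = 109/3 + 77*t/3 (m(O, t) = (77*t + 109)/3 = (109 + 77*t)/3 = 109/3 + 77*t/3)
m(99, l(17)) - P(-634, 239) = (109/3 + (77/3)*(-25)) - (242 - 1*239) = (109/3 - 1925/3) - (242 - 239) = -1816/3 - 1*3 = -1816/3 - 3 = -1825/3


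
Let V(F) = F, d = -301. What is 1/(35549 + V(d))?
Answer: 1/35248 ≈ 2.8370e-5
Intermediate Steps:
1/(35549 + V(d)) = 1/(35549 - 301) = 1/35248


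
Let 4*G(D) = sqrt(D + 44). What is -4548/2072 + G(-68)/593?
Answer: -1137/518 + I*sqrt(6)/1186 ≈ -2.195 + 0.0020653*I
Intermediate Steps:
G(D) = sqrt(44 + D)/4 (G(D) = sqrt(D + 44)/4 = sqrt(44 + D)/4)
-4548/2072 + G(-68)/593 = -4548/2072 + (sqrt(44 - 68)/4)/593 = -4548*1/2072 + (sqrt(-24)/4)*(1/593) = -1137/518 + ((2*I*sqrt(6))/4)*(1/593) = -1137/518 + (I*sqrt(6)/2)*(1/593) = -1137/518 + I*sqrt(6)/1186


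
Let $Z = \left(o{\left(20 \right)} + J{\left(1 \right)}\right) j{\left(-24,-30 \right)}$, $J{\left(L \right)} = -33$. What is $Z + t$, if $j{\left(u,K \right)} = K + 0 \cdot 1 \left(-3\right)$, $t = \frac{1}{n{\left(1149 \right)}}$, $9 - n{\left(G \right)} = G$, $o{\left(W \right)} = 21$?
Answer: $\frac{410399}{1140} \approx 360.0$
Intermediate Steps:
$n{\left(G \right)} = 9 - G$
$t = - \frac{1}{1140}$ ($t = \frac{1}{9 - 1149} = \frac{1}{-1140} = - \frac{1}{1140} \approx -0.00087719$)
$j{\left(u,K \right)} = K$ ($j{\left(u,K \right)} = K + 0 \left(-3\right) = K + 0 = K$)
$Z = 360$ ($Z = \left(21 - 33\right) \left(-30\right) = \left(-12\right) \left(-30\right) = 360$)
$Z + t = 360 - \frac{1}{1140} = \frac{410399}{1140}$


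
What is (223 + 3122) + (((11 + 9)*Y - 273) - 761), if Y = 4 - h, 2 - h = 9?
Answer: 2531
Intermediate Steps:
h = -7 (h = 2 - 1*9 = 2 - 9 = -7)
Y = 11 (Y = 4 - 1*(-7) = 4 + 7 = 11)
(223 + 3122) + (((11 + 9)*Y - 273) - 761) = (223 + 3122) + (((11 + 9)*11 - 273) - 761) = 3345 + ((20*11 - 273) - 761) = 3345 + ((220 - 273) - 761) = 3345 + (-53 - 761) = 3345 - 814 = 2531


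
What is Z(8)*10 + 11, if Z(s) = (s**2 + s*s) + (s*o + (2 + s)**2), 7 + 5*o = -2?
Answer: 2147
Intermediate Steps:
o = -9/5 (o = -7/5 + (1/5)*(-2) = -7/5 - 2/5 = -9/5 ≈ -1.8000)
Z(s) = (2 + s)**2 + 2*s**2 - 9*s/5 (Z(s) = (s**2 + s*s) + (s*(-9/5) + (2 + s)**2) = (s**2 + s**2) + (-9*s/5 + (2 + s)**2) = 2*s**2 + ((2 + s)**2 - 9*s/5) = (2 + s)**2 + 2*s**2 - 9*s/5)
Z(8)*10 + 11 = (4 + 3*8**2 + (11/5)*8)*10 + 11 = (4 + 3*64 + 88/5)*10 + 11 = (4 + 192 + 88/5)*10 + 11 = (1068/5)*10 + 11 = 2136 + 11 = 2147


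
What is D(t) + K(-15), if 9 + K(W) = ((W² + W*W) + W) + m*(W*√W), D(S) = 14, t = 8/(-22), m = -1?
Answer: 440 + 15*I*√15 ≈ 440.0 + 58.095*I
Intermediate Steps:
t = -4/11 (t = 8*(-1/22) = -4/11 ≈ -0.36364)
K(W) = -9 + W - W^(3/2) + 2*W² (K(W) = -9 + (((W² + W*W) + W) - W*√W) = -9 + (((W² + W²) + W) - W^(3/2)) = -9 + ((2*W² + W) - W^(3/2)) = -9 + ((W + 2*W²) - W^(3/2)) = -9 + (W - W^(3/2) + 2*W²) = -9 + W - W^(3/2) + 2*W²)
D(t) + K(-15) = 14 + (-9 - 15 - (-15)^(3/2) + 2*(-15)²) = 14 + (-9 - 15 - (-15)*I*√15 + 2*225) = 14 + (-9 - 15 + 15*I*√15 + 450) = 14 + (426 + 15*I*√15) = 440 + 15*I*√15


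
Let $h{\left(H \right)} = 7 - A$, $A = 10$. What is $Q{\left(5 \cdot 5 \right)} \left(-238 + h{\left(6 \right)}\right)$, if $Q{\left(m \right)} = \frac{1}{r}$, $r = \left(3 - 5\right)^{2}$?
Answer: $- \frac{241}{4} \approx -60.25$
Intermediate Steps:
$r = 4$ ($r = \left(-2\right)^{2} = 4$)
$h{\left(H \right)} = -3$ ($h{\left(H \right)} = 7 - 10 = -3$)
$Q{\left(m \right)} = \frac{1}{4}$
$Q{\left(5 \cdot 5 \right)} \left(-238 + h{\left(6 \right)}\right) = \frac{-238 - 3}{4} = \frac{1}{4} \left(-241\right) = - \frac{241}{4}$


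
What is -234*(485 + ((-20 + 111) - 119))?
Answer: -106938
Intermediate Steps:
-234*(485 + ((-20 + 111) - 119)) = -234*(485 + (91 - 119)) = -234*(485 - 28) = -234*457 = -106938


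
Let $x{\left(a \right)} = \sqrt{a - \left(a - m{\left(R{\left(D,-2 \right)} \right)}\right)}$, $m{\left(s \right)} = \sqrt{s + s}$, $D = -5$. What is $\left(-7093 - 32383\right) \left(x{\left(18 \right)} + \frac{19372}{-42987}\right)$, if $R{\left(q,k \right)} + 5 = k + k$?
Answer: $\frac{764729072}{42987} - 39476 \sqrt[4]{2} \sqrt{3} \sqrt{i} \approx -39706.0 - 57496.0 i$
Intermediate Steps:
$R{\left(q,k \right)} = -5 + 2 k$ ($R{\left(q,k \right)} = -5 + \left(k + k\right) = -5 + 2 k$)
$m{\left(s \right)} = \sqrt{2} \sqrt{s}$ ($m{\left(s \right)} = \sqrt{2 s} = \sqrt{2} \sqrt{s}$)
$x{\left(a \right)} = \sqrt[4]{2} \sqrt{3} \sqrt{i}$ ($x{\left(a \right)} = \sqrt{a - \left(a - \sqrt{2} \sqrt{-5 + 2 \left(-2\right)}\right)} = \sqrt{a - \left(a - \sqrt{2} \sqrt{-5 - 4}\right)} = \sqrt{a - \left(a - \sqrt{2} \sqrt{-9}\right)} = \sqrt{a - \left(a - \sqrt{2} \cdot 3 i\right)} = \sqrt{a - \left(a - 3 i \sqrt{2}\right)} = \sqrt{3 i \sqrt{2}} = \sqrt[4]{2} \sqrt{3} \sqrt{i}$)
$\left(-7093 - 32383\right) \left(x{\left(18 \right)} + \frac{19372}{-42987}\right) = \left(-7093 - 32383\right) \left(\sqrt[4]{2} \sqrt{3} \sqrt{i} + \frac{19372}{-42987}\right) = - 39476 \left(\sqrt[4]{2} \sqrt{3} \sqrt{i} + 19372 \left(- \frac{1}{42987}\right)\right) = - 39476 \left(\sqrt[4]{2} \sqrt{3} \sqrt{i} - \frac{19372}{42987}\right) = - 39476 \left(- \frac{19372}{42987} + \sqrt[4]{2} \sqrt{3} \sqrt{i}\right) = \frac{764729072}{42987} - 39476 \sqrt[4]{2} \sqrt{3} \sqrt{i}$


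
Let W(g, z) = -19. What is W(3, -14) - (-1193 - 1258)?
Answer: 2432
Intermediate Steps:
W(3, -14) - (-1193 - 1258) = -19 - (-1193 - 1258) = -19 - 1*(-2451) = -19 + 2451 = 2432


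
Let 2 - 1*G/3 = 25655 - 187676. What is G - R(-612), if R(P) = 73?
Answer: 485996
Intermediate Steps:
G = 486069 (G = 6 - 3*(25655 - 187676) = 6 - 3*(-162021) = 6 + 486063 = 486069)
G - R(-612) = 486069 - 1*73 = 486069 - 73 = 485996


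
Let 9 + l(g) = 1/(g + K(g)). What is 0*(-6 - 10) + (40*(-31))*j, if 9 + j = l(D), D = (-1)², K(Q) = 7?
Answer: 22165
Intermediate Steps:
D = 1
l(g) = -9 + 1/(7 + g) (l(g) = -9 + 1/(g + 7) = -9 + 1/(7 + g))
j = -143/8 (j = -9 + (-62 - 9*1)/(7 + 1) = -9 + (-62 - 9)/8 = -9 + (⅛)*(-71) = -9 - 71/8 = -143/8 ≈ -17.875)
0*(-6 - 10) + (40*(-31))*j = 0*(-6 - 10) + (40*(-31))*(-143/8) = 0*(-16) - 1240*(-143/8) = 0 + 22165 = 22165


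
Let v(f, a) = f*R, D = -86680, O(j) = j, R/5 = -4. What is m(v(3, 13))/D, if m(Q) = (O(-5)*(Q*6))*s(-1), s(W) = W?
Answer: 45/2167 ≈ 0.020766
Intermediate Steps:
R = -20 (R = 5*(-4) = -20)
v(f, a) = -20*f (v(f, a) = f*(-20) = -20*f)
m(Q) = 30*Q (m(Q) = -5*Q*6*(-1) = -30*Q*(-1) = 30*Q)
m(v(3, 13))/D = (30*(-20*3))/(-86680) = (30*(-60))*(-1/86680) = -1800*(-1/86680) = 45/2167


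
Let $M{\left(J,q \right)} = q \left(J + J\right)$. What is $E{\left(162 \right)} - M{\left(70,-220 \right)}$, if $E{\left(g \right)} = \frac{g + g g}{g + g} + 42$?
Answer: $\frac{61847}{2} \approx 30924.0$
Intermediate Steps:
$M{\left(J,q \right)} = 2 J q$ ($M{\left(J,q \right)} = q 2 J = 2 J q$)
$E{\left(g \right)} = 42 + \frac{g + g^{2}}{2 g}$ ($E{\left(g \right)} = \frac{g + g^{2}}{2 g} + 42 = 42 + \frac{g + g^{2}}{2 g}$)
$E{\left(162 \right)} - M{\left(70,-220 \right)} = \left(\frac{85}{2} + \frac{1}{2} \cdot 162\right) - 2 \cdot 70 \left(-220\right) = \left(\frac{85}{2} + 81\right) - -30800 = \frac{247}{2} + 30800 = \frac{61847}{2}$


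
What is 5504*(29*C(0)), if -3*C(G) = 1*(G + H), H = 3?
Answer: -159616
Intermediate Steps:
C(G) = -1 - G/3 (C(G) = -(G + 3)/3 = -(3 + G)/3 = -1 - G/3)
5504*(29*C(0)) = 5504*(29*(-1 - ⅓*0)) = 5504*(29*(-1 + 0)) = 5504*(29*(-1)) = 5504*(-29) = -159616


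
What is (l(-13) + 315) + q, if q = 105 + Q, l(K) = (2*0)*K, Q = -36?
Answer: 384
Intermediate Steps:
l(K) = 0 (l(K) = 0*K = 0)
q = 69 (q = 105 - 36 = 69)
(l(-13) + 315) + q = (0 + 315) + 69 = 315 + 69 = 384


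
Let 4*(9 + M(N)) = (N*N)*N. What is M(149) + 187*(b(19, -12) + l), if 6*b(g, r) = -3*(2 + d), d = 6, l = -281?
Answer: 3094733/4 ≈ 7.7368e+5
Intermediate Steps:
b(g, r) = -4 (b(g, r) = (-3*(2 + 6))/6 = (-3*8)/6 = (⅙)*(-24) = -4)
M(N) = -9 + N³/4 (M(N) = -9 + ((N*N)*N)/4 = -9 + (N²*N)/4 = -9 + N³/4)
M(149) + 187*(b(19, -12) + l) = (-9 + (¼)*149³) + 187*(-4 - 281) = (-9 + (¼)*3307949) + 187*(-285) = (-9 + 3307949/4) - 53295 = 3307913/4 - 53295 = 3094733/4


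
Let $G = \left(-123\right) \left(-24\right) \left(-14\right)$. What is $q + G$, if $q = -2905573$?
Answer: $-2946901$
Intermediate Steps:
$G = -41328$ ($G = 2952 \left(-14\right) = -41328$)
$q + G = -2905573 - 41328 = -2946901$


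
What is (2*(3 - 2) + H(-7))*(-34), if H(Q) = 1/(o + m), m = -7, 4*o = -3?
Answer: -1972/31 ≈ -63.613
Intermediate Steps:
o = -¾ (o = (¼)*(-3) = -¾ ≈ -0.75000)
H(Q) = -4/31 (H(Q) = 1/(-¾ - 7) = 1/(-31/4) = -4/31)
(2*(3 - 2) + H(-7))*(-34) = (2*(3 - 2) - 4/31)*(-34) = (2*1 - 4/31)*(-34) = (2 - 4/31)*(-34) = (58/31)*(-34) = -1972/31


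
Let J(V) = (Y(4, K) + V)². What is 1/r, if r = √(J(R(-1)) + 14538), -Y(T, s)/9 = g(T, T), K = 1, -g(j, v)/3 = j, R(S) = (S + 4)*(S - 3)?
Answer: √23754/23754 ≈ 0.0064883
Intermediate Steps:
R(S) = (-3 + S)*(4 + S) (R(S) = (4 + S)*(-3 + S) = (-3 + S)*(4 + S))
g(j, v) = -3*j
Y(T, s) = 27*T (Y(T, s) = -(-27)*T = 27*T)
J(V) = (108 + V)² (J(V) = (27*4 + V)² = (108 + V)²)
r = √23754 (r = √((108 + (-12 - 1 + (-1)²))² + 14538) = √((108 + (-12 - 1 + 1))² + 14538) = √((108 - 12)² + 14538) = √(96² + 14538) = √(9216 + 14538) = √23754 ≈ 154.12)
1/r = 1/(√23754) = √23754/23754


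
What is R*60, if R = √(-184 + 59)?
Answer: 300*I*√5 ≈ 670.82*I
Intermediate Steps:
R = 5*I*√5 (R = √(-125) = 5*I*√5 ≈ 11.18*I)
R*60 = (5*I*√5)*60 = 300*I*√5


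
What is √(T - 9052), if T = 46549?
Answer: √37497 ≈ 193.64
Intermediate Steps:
√(T - 9052) = √(46549 - 9052) = √37497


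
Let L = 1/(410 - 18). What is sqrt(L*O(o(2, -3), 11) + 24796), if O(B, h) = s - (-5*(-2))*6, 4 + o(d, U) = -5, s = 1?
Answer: 3*sqrt(2159994)/28 ≈ 157.47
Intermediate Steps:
o(d, U) = -9 (o(d, U) = -4 - 5 = -9)
O(B, h) = -59 (O(B, h) = 1 - (-5*(-2))*6 = 1 - 10*6 = 1 - 1*60 = 1 - 60 = -59)
L = 1/392 ≈ 0.0025510
sqrt(L*O(o(2, -3), 11) + 24796) = sqrt((1/392)*(-59) + 24796) = sqrt(-59/392 + 24796) = sqrt(9719973/392) = 3*sqrt(2159994)/28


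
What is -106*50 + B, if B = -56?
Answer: -5356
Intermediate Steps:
-106*50 + B = -106*50 - 56 = -5300 - 56 = -5356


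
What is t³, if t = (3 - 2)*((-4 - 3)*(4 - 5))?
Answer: 343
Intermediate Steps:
t = 7 (t = 1*(-7*(-1)) = 1*7 = 7)
t³ = 7³ = 343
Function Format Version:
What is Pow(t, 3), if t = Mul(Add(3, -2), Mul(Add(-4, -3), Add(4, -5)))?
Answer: 343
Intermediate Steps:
t = 7 (t = Mul(1, Mul(-7, -1)) = Mul(1, 7) = 7)
Pow(t, 3) = Pow(7, 3) = 343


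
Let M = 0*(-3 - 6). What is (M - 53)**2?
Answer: 2809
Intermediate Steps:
M = 0 (M = 0*(-9) = 0)
(M - 53)**2 = (0 - 53)**2 = (-53)**2 = 2809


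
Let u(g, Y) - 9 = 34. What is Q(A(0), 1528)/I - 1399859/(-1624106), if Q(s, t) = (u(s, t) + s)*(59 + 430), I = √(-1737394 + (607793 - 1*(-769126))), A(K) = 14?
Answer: 1399859/1624106 - 27873*I*√14419/72095 ≈ 0.86193 - 46.424*I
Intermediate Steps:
u(g, Y) = 43 (u(g, Y) = 9 + 34 = 43)
I = 5*I*√14419 (I = √(-1737394 + (607793 + 769126)) = √(-1737394 + 1376919) = √(-360475) = 5*I*√14419 ≈ 600.4*I)
Q(s, t) = 21027 + 489*s (Q(s, t) = (43 + s)*(59 + 430) = (43 + s)*489 = 21027 + 489*s)
Q(A(0), 1528)/I - 1399859/(-1624106) = (21027 + 489*14)/((5*I*√14419)) - 1399859/(-1624106) = (21027 + 6846)*(-I*√14419/72095) - 1399859*(-1/1624106) = 27873*(-I*√14419/72095) + 1399859/1624106 = -27873*I*√14419/72095 + 1399859/1624106 = 1399859/1624106 - 27873*I*√14419/72095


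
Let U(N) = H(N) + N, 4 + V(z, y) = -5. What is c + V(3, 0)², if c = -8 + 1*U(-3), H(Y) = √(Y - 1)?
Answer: 70 + 2*I ≈ 70.0 + 2.0*I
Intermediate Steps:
V(z, y) = -9 (V(z, y) = -4 - 5 = -9)
H(Y) = √(-1 + Y)
U(N) = N + √(-1 + N) (U(N) = √(-1 + N) + N = N + √(-1 + N))
c = -11 + 2*I (c = -8 + 1*(-3 + √(-1 - 3)) = -8 + 1*(-3 + √(-4)) = -8 + 1*(-3 + 2*I) = -8 + (-3 + 2*I) = -11 + 2*I ≈ -11.0 + 2.0*I)
c + V(3, 0)² = (-11 + 2*I) + (-9)² = (-11 + 2*I) + 81 = 70 + 2*I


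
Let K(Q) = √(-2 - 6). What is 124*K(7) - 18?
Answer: -18 + 248*I*√2 ≈ -18.0 + 350.73*I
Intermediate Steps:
K(Q) = 2*I*√2 (K(Q) = √(-8) = 2*I*√2)
124*K(7) - 18 = 124*(2*I*√2) - 18 = 248*I*√2 - 18 = -18 + 248*I*√2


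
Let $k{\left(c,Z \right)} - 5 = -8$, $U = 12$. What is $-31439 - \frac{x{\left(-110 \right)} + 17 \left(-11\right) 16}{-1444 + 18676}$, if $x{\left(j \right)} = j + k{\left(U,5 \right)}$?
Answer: $- \frac{180584581}{5744} \approx -31439.0$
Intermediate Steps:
$k{\left(c,Z \right)} = -3$ ($k{\left(c,Z \right)} = 5 - 8 = -3$)
$x{\left(j \right)} = -3 + j$ ($x{\left(j \right)} = j - 3 = -3 + j$)
$-31439 - \frac{x{\left(-110 \right)} + 17 \left(-11\right) 16}{-1444 + 18676} = -31439 - \frac{\left(-3 - 110\right) + 17 \left(-11\right) 16}{-1444 + 18676} = -31439 - \frac{-113 - 2992}{17232} = -31439 - \left(-113 - 2992\right) \frac{1}{17232} = -31439 - \left(-3105\right) \frac{1}{17232} = -31439 - - \frac{1035}{5744} = -31439 + \frac{1035}{5744} = - \frac{180584581}{5744}$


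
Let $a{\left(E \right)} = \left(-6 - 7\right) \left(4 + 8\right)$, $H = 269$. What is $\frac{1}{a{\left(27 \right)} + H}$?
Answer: $\frac{1}{113} \approx 0.0088496$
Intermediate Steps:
$a{\left(E \right)} = -156$ ($a{\left(E \right)} = \left(-13\right) 12 = -156$)
$\frac{1}{a{\left(27 \right)} + H} = \frac{1}{-156 + 269} = \frac{1}{113}$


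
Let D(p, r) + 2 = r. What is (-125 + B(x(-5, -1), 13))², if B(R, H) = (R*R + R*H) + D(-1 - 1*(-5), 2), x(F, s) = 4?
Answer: 3249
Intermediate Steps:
D(p, r) = -2 + r
B(R, H) = R² + H*R (B(R, H) = (R*R + R*H) + (-2 + 2) = (R² + H*R) + 0 = R² + H*R)
(-125 + B(x(-5, -1), 13))² = (-125 + 4*(13 + 4))² = (-125 + 4*17)² = (-125 + 68)² = (-57)² = 3249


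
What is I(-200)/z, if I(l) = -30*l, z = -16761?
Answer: -2000/5587 ≈ -0.35797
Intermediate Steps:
I(-200)/z = -30*(-200)/(-16761) = 6000*(-1/16761) = -2000/5587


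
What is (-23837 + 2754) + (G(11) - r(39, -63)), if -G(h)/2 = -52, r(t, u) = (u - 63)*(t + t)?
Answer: -11151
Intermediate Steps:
r(t, u) = 2*t*(-63 + u) (r(t, u) = (-63 + u)*(2*t) = 2*t*(-63 + u))
G(h) = 104 (G(h) = -2*(-52) = 104)
(-23837 + 2754) + (G(11) - r(39, -63)) = (-23837 + 2754) + (104 - 2*39*(-63 - 63)) = -21083 + (104 - 2*39*(-126)) = -21083 + (104 - 1*(-9828)) = -21083 + (104 + 9828) = -21083 + 9932 = -11151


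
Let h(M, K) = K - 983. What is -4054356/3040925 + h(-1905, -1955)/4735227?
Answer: -19207230236462/14399470164975 ≈ -1.3339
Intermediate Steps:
h(M, K) = -983 + K
-4054356/3040925 + h(-1905, -1955)/4735227 = -4054356/3040925 + (-983 - 1955)/4735227 = -4054356*1/3040925 - 2938*1/4735227 = -4054356/3040925 - 2938/4735227 = -19207230236462/14399470164975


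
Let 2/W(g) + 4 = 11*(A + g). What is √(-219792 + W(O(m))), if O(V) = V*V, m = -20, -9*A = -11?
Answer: I*√346150249746870/39685 ≈ 468.82*I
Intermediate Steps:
A = 11/9 (A = -⅑*(-11) = 11/9 ≈ 1.2222)
O(V) = V²
W(g) = 2/(85/9 + 11*g) (W(g) = 2/(-4 + 11*(11/9 + g)) = 2/(-4 + (121/9 + 11*g)) = 2/(85/9 + 11*g))
√(-219792 + W(O(m))) = √(-219792 + 18/(85 + 99*(-20)²)) = √(-219792 + 18/(85 + 99*400)) = √(-219792 + 18/(85 + 39600)) = √(-219792 + 18/39685) = √(-8722445502/39685) = I*√346150249746870/39685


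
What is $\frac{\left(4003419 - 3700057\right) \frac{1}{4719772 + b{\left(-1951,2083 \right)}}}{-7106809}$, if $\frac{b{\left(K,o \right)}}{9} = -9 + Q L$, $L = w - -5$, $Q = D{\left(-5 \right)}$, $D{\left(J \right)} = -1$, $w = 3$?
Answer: $- \frac{303362}{33541430785771} \approx -9.0444 \cdot 10^{-9}$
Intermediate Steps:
$Q = -1$
$L = 8$ ($L = 3 - -5 = 3 + 5 = 8$)
$b{\left(K,o \right)} = -153$ ($b{\left(K,o \right)} = 9 \left(-9 - 8\right) = 9 \left(-17\right) = -153$)
$\frac{\left(4003419 - 3700057\right) \frac{1}{4719772 + b{\left(-1951,2083 \right)}}}{-7106809} = \frac{\left(4003419 - 3700057\right) \frac{1}{4719772 - 153}}{-7106809} = \frac{303362}{4719619} \left(- \frac{1}{7106809}\right) = - \frac{303362}{33541430785771}$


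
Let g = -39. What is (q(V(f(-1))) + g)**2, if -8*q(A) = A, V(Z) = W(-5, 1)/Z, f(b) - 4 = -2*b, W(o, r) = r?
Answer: 3508129/2304 ≈ 1522.6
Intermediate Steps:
f(b) = 4 - 2*b
V(Z) = 1/Z
q(A) = -A/8
(q(V(f(-1))) + g)**2 = (-1/(8*(4 - 2*(-1))) - 39)**2 = (-1/(8*(4 + 2)) - 39)**2 = (-1/8/6 - 39)**2 = (-1/8*1/6 - 39)**2 = (-1/48 - 39)**2 = (-1873/48)**2 = 3508129/2304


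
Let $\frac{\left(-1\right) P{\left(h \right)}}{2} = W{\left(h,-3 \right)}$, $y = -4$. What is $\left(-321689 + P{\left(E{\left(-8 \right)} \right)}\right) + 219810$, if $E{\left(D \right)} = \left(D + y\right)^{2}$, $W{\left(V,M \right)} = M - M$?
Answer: $-101879$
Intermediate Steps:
$W{\left(V,M \right)} = 0$
$E{\left(D \right)} = \left(-4 + D\right)^{2}$ ($E{\left(D \right)} = \left(D - 4\right)^{2} = \left(-4 + D\right)^{2}$)
$P{\left(h \right)} = 0$ ($P{\left(h \right)} = \left(-2\right) 0 = 0$)
$\left(-321689 + P{\left(E{\left(-8 \right)} \right)}\right) + 219810 = \left(-321689 + 0\right) + 219810 = -321689 + 219810 = -101879$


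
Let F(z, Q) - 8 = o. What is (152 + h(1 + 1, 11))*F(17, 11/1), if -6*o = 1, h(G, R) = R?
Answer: 7661/6 ≈ 1276.8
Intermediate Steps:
o = -1/6 (o = -1/6*1 = -1/6 ≈ -0.16667)
F(z, Q) = 47/6 (F(z, Q) = 8 - 1/6 = 47/6)
(152 + h(1 + 1, 11))*F(17, 11/1) = (152 + 11)*(47/6) = 163*(47/6) = 7661/6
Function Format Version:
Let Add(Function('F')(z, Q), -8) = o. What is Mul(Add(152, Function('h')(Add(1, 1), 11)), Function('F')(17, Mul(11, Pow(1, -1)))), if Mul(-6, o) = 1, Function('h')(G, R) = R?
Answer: Rational(7661, 6) ≈ 1276.8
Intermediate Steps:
o = Rational(-1, 6) (o = Mul(Rational(-1, 6), 1) = Rational(-1, 6) ≈ -0.16667)
Function('F')(z, Q) = Rational(47, 6) (Function('F')(z, Q) = Add(8, Rational(-1, 6)) = Rational(47, 6))
Mul(Add(152, Function('h')(Add(1, 1), 11)), Function('F')(17, Mul(11, Pow(1, -1)))) = Mul(Add(152, 11), Rational(47, 6)) = Mul(163, Rational(47, 6)) = Rational(7661, 6)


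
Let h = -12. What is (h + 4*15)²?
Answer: 2304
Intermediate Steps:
(h + 4*15)² = (-12 + 4*15)² = (-12 + 60)² = 48² = 2304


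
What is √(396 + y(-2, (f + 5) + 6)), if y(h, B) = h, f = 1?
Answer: √394 ≈ 19.849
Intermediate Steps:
√(396 + y(-2, (f + 5) + 6)) = √(396 - 2) = √394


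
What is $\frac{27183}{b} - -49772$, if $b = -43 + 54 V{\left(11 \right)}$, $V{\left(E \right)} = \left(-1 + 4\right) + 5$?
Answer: $\frac{19388491}{389} \approx 49842.0$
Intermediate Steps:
$V{\left(E \right)} = 8$ ($V{\left(E \right)} = 3 + 5 = 8$)
$b = 389$ ($b = -43 + 54 \cdot 8 = -43 + 432 = 389$)
$\frac{27183}{b} - -49772 = \frac{27183}{389} - -49772 = 27183 \cdot \frac{1}{389} + 49772 = \frac{27183}{389} + 49772 = \frac{19388491}{389}$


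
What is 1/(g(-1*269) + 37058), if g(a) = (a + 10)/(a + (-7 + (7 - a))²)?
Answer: 72092/2671585077 ≈ 2.6985e-5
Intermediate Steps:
g(a) = (10 + a)/(a + a²) (g(a) = (10 + a)/(a + (-a)²) = (10 + a)/(a + a²))
1/(g(-1*269) + 37058) = 1/((10 - 1*269)/(((-1*269))*(1 - 1*269)) + 37058) = 1/((10 - 269)/((-269)*(1 - 269)) + 37058) = 1/(-1/269*(-259)/(-268) + 37058) = 1/(-1/269*(-1/268)*(-259) + 37058) = 1/(-259/72092 + 37058) = 1/(2671585077/72092) = 72092/2671585077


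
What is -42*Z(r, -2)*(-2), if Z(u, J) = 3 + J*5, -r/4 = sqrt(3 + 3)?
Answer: -588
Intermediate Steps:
r = -4*sqrt(6) (r = -4*sqrt(3 + 3) = -4*sqrt(6) ≈ -9.7980)
Z(u, J) = 3 + 5*J
-42*Z(r, -2)*(-2) = -42*(3 + 5*(-2))*(-2) = -42*(3 - 10)*(-2) = -42*(-7)*(-2) = 294*(-2) = -588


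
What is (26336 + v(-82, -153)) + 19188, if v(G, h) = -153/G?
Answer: 3733121/82 ≈ 45526.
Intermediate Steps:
(26336 + v(-82, -153)) + 19188 = (26336 - 153/(-82)) + 19188 = (26336 - 153*(-1/82)) + 19188 = (26336 + 153/82) + 19188 = 2159705/82 + 19188 = 3733121/82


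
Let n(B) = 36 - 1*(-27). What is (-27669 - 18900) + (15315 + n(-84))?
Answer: -31191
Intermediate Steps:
n(B) = 63 (n(B) = 36 + 27 = 63)
(-27669 - 18900) + (15315 + n(-84)) = (-27669 - 18900) + (15315 + 63) = -46569 + 15378 = -31191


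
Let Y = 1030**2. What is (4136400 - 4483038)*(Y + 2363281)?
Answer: -1186951253478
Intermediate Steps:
Y = 1060900
(4136400 - 4483038)*(Y + 2363281) = (4136400 - 4483038)*(1060900 + 2363281) = -346638*3424181 = -1186951253478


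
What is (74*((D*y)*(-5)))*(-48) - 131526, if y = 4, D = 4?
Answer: 152634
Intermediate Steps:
(74*((D*y)*(-5)))*(-48) - 131526 = (74*((4*4)*(-5)))*(-48) - 131526 = (74*(16*(-5)))*(-48) - 131526 = (74*(-80))*(-48) - 131526 = -5920*(-48) - 131526 = 284160 - 131526 = 152634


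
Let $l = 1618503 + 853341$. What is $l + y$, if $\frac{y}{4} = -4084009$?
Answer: $-13864192$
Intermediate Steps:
$l = 2471844$
$y = -16336036$ ($y = 4 \left(-4084009\right) = -16336036$)
$l + y = 2471844 - 16336036 = -13864192$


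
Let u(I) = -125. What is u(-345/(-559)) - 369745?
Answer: -369870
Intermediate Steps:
u(-345/(-559)) - 369745 = -125 - 369745 = -369870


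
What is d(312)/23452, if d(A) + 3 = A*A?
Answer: 97341/23452 ≈ 4.1507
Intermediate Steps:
d(A) = -3 + A**2 (d(A) = -3 + A*A = -3 + A**2)
d(312)/23452 = (-3 + 312**2)/23452 = (-3 + 97344)*(1/23452) = 97341*(1/23452) = 97341/23452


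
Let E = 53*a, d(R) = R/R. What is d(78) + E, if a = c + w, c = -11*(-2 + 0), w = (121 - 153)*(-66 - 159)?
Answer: 382767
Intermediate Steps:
w = 7200 (w = -32*(-225) = 7200)
c = 22 (c = -11*(-2) = 22)
a = 7222 (a = 22 + 7200 = 7222)
d(R) = 1
E = 382766 (E = 53*7222 = 382766)
d(78) + E = 1 + 382766 = 382767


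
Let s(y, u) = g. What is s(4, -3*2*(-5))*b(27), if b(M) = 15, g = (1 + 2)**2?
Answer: 135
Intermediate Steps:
g = 9 (g = 3**2 = 9)
s(y, u) = 9
s(4, -3*2*(-5))*b(27) = 9*15 = 135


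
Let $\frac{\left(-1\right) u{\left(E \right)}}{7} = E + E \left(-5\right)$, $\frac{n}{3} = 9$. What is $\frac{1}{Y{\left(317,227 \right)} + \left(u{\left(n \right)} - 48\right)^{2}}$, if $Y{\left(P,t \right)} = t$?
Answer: $\frac{1}{501491} \approx 1.9941 \cdot 10^{-6}$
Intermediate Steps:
$n = 27$ ($n = 3 \cdot 9 = 27$)
$u{\left(E \right)} = 28 E$ ($u{\left(E \right)} = - 7 \left(E + E \left(-5\right)\right) = - 7 \left(E - 5 E\right) = - 7 \left(- 4 E\right) = 28 E$)
$\frac{1}{Y{\left(317,227 \right)} + \left(u{\left(n \right)} - 48\right)^{2}} = \frac{1}{227 + \left(28 \cdot 27 - 48\right)^{2}} = \frac{1}{227 + \left(756 - 48\right)^{2}} = \frac{1}{227 + 708^{2}} = \frac{1}{227 + 501264} = \frac{1}{501491}$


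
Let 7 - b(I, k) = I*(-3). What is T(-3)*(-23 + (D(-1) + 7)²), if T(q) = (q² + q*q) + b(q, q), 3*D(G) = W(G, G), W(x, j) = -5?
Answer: 784/9 ≈ 87.111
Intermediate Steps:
D(G) = -5/3 (D(G) = (⅓)*(-5) = -5/3)
b(I, k) = 7 + 3*I (b(I, k) = 7 - I*(-3) = 7 - (-3)*I = 7 + 3*I)
T(q) = 7 + 2*q² + 3*q (T(q) = (q² + q*q) + (7 + 3*q) = (q² + q²) + (7 + 3*q) = 2*q² + (7 + 3*q) = 7 + 2*q² + 3*q)
T(-3)*(-23 + (D(-1) + 7)²) = (7 + 2*(-3)² + 3*(-3))*(-23 + (-5/3 + 7)²) = (7 + 2*9 - 9)*(-23 + (16/3)²) = (7 + 18 - 9)*(-23 + 256/9) = 16*(49/9) = 784/9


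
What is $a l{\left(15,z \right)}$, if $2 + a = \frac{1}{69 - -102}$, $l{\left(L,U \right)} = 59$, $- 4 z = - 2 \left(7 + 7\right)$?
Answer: $- \frac{20119}{171} \approx -117.66$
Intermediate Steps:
$z = 7$ ($z = - \frac{\left(-2\right) \left(7 + 7\right)}{4} = - \frac{\left(-2\right) 14}{4} = \left(- \frac{1}{4}\right) \left(-28\right) = 7$)
$a = - \frac{341}{171}$ ($a = -2 + \frac{1}{69 - -102} = -2 + \frac{1}{69 + 102} = -2 + \frac{1}{171} = - \frac{341}{171} \approx -1.9942$)
$a l{\left(15,z \right)} = \left(- \frac{341}{171}\right) 59 = - \frac{20119}{171}$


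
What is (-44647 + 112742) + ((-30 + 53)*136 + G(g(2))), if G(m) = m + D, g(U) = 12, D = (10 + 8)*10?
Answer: 71415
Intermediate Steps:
D = 180 (D = 18*10 = 180)
G(m) = 180 + m (G(m) = m + 180 = 180 + m)
(-44647 + 112742) + ((-30 + 53)*136 + G(g(2))) = (-44647 + 112742) + ((-30 + 53)*136 + (180 + 12)) = 68095 + (23*136 + 192) = 68095 + (3128 + 192) = 68095 + 3320 = 71415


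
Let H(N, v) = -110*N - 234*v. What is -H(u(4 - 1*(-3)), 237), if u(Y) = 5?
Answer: 56008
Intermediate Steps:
H(N, v) = -234*v - 110*N
-H(u(4 - 1*(-3)), 237) = -(-234*237 - 110*5) = -(-55458 - 550) = -1*(-56008) = 56008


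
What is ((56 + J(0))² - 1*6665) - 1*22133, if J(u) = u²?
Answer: -25662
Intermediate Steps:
((56 + J(0))² - 1*6665) - 1*22133 = ((56 + 0²)² - 1*6665) - 1*22133 = ((56 + 0)² - 6665) - 22133 = (56² - 6665) - 22133 = (3136 - 6665) - 22133 = -3529 - 22133 = -25662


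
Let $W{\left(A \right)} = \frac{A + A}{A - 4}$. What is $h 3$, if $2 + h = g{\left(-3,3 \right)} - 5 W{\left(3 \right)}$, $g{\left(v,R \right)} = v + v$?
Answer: $66$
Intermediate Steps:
$W{\left(A \right)} = \frac{2 A}{-4 + A}$
$g{\left(v,R \right)} = 2 v$
$h = 22$ ($h = -2 - \left(6 + 5 \cdot 2 \cdot 3 \frac{1}{-4 + 3}\right) = -2 - \left(6 + 5 \cdot 2 \cdot 3 \frac{1}{-1}\right) = -2 - \left(6 + 5 \cdot 2 \cdot 3 \left(-1\right)\right) = -2 - -24 = -2 + \left(-6 + 30\right) = -2 + 24 = 22$)
$h 3 = 22 \cdot 3 = 66$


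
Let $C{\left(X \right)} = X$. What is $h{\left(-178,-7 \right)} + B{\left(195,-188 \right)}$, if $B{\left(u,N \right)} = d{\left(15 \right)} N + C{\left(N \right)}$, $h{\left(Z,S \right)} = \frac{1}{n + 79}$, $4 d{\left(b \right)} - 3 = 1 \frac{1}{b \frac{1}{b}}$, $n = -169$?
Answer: $- \frac{33841}{90} \approx -376.01$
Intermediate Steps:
$d{\left(b \right)} = 1$ ($d{\left(b \right)} = \frac{3}{4} + \frac{1 \frac{1}{b \frac{1}{b}}}{4} = \frac{3}{4} + \frac{1 \cdot 1^{-1}}{4} = \frac{3}{4} + \frac{1 \cdot 1}{4} = \frac{3}{4} + \frac{1}{4} \cdot 1 = \frac{3}{4} + \frac{1}{4} = 1$)
$h{\left(Z,S \right)} = - \frac{1}{90}$ ($h{\left(Z,S \right)} = \frac{1}{-169 + 79} = \frac{1}{-90} = - \frac{1}{90}$)
$B{\left(u,N \right)} = 2 N$ ($B{\left(u,N \right)} = 1 N + N = N + N = 2 N$)
$h{\left(-178,-7 \right)} + B{\left(195,-188 \right)} = - \frac{1}{90} + 2 \left(-188\right) = - \frac{1}{90} - 376 = - \frac{33841}{90}$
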